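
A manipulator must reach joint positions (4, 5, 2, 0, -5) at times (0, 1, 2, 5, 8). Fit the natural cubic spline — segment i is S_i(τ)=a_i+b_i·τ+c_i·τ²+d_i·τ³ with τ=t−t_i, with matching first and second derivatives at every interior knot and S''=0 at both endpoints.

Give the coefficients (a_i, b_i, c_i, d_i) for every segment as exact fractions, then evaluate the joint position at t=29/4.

Δ: Δ0=1, Δ1=-3, Δ2=-2/3, Δ3=-5/3
row 1: diag=4, rhs=-24; c'=1/4, d'=-6
row 2: denom=8−1·1/4=31/4; d'=(14−1·-6)/(31/4)=80/31
row 3: denom=12−3·12/31=336/31; d'=(-6−3·80/31)/(336/31)=-71/56
back: M3=-71/56
back: M2=80/31−12/31·-71/56=43/14
back: M1=-6−1/4·43/14=-379/56
M: M0=0, M1=-379/56, M2=43/14, M3=-71/56, M4=0
seg 0: a=4, c=M0/2=0, d=(M1−M0)/(6·1)=-379/336, b=Δ0−h0·(2M0+M1)/6=715/336
seg 1: a=5, c=M1/2=-379/112, d=(M2−M1)/(6·1)=551/336, b=Δ1−h1·(2M1+M2)/6=-211/168
seg 2: a=2, c=M2/2=43/28, d=(M3−M2)/(6·3)=-27/112, b=Δ2−h2·(2M2+M3)/6=-149/48
seg 3: a=0, c=M3/2=-71/112, d=(M4−M3)/(6·3)=71/1008, b=Δ3−h3·(2M3+M4)/6=-67/168
t_q=29/4 → seg 3, τ=9/4; S=0+-67/168·τ+-71/112·τ²+71/1008·τ³=-23685/7168

  seg 0: a=4 b=715/336 c=0 d=-379/336
  seg 1: a=5 b=-211/168 c=-379/112 d=551/336
  seg 2: a=2 b=-149/48 c=43/28 d=-27/112
  seg 3: a=0 b=-67/168 c=-71/112 d=71/1008
S(29/4) = -23685/7168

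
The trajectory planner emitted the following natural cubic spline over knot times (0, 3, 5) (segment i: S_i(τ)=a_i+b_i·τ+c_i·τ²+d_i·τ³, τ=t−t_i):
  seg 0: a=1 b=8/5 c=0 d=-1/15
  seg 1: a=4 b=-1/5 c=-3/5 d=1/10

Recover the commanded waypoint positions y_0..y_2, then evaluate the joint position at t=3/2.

y_0=1 y_1=4 y_2=2
S(3/2) = 127/40

y_0 = S_0(0) = a_0 = 1
y_1 = S_1(0) = a_1 = 4
y_2 = S_1(2) = 2
t_q=3/2 is in segment 0 (τ=3/2); S_0(τ)=127/40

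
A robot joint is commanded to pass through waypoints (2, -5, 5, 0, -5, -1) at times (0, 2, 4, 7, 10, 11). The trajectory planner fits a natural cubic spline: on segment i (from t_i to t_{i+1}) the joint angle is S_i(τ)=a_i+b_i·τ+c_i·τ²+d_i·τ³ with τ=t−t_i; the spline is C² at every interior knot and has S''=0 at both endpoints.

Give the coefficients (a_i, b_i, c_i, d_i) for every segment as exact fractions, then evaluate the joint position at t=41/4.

  seg 0: a=2 b=-9202/1509 c=0 d=7841/12072
  seg 1: a=-5 b=5119/3018 c=7841/2012 d=-1694/1509
  seg 2: a=5 b=11509/3018 c=-5711/2012 d=6107/18108
  seg 3: a=0 b=-24817/6036 c=99/503 d=3731/18108
  seg 4: a=-5 b=7945/3018 c=4127/2012 d=-4127/6036
S(41/4) = -543961/128768

Δ: Δ0=-7/2, Δ1=5, Δ2=-5/3, Δ3=-5/3, Δ4=4
row 1: diag=8, rhs=51; c'=1/4, d'=51/8
row 2: denom=10−2·1/4=19/2; d'=(-40−2·51/8)/(19/2)=-211/38
row 3: denom=12−3·6/19=210/19; d'=(0−3·-211/38)/(210/19)=211/140
row 4: denom=8−3·19/70=503/70; d'=(34−3·211/140)/(503/70)=4127/1006
back: M4=4127/1006
back: M3=211/140−19/70·4127/1006=198/503
back: M2=-211/38−6/19·198/503=-5711/1006
back: M1=51/8−1/4·-5711/1006=7841/1006
M: M0=0, M1=7841/1006, M2=-5711/1006, M3=198/503, M4=4127/1006, M5=0
seg 0: a=2, c=M0/2=0, d=(M1−M0)/(6·2)=7841/12072, b=Δ0−h0·(2M0+M1)/6=-9202/1509
seg 1: a=-5, c=M1/2=7841/2012, d=(M2−M1)/(6·2)=-1694/1509, b=Δ1−h1·(2M1+M2)/6=5119/3018
seg 2: a=5, c=M2/2=-5711/2012, d=(M3−M2)/(6·3)=6107/18108, b=Δ2−h2·(2M2+M3)/6=11509/3018
seg 3: a=0, c=M3/2=99/503, d=(M4−M3)/(6·3)=3731/18108, b=Δ3−h3·(2M3+M4)/6=-24817/6036
seg 4: a=-5, c=M4/2=4127/2012, d=(M5−M4)/(6·1)=-4127/6036, b=Δ4−h4·(2M4+M5)/6=7945/3018
t_q=41/4 → seg 4, τ=1/4; S=-5+7945/3018·τ+4127/2012·τ²+-4127/6036·τ³=-543961/128768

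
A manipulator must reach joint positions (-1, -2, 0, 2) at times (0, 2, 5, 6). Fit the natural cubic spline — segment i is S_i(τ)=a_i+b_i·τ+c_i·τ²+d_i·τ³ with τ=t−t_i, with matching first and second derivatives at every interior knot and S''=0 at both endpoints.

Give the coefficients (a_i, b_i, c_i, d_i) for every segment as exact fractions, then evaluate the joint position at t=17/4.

Δ: Δ0=-1/2, Δ1=2/3, Δ2=2
row 1: diag=10, rhs=7; c'=3/10, d'=7/10
row 2: denom=8−3·3/10=71/10; d'=(8−3·7/10)/(71/10)=59/71
back: M2=59/71
back: M1=7/10−3/10·59/71=32/71
M: M0=0, M1=32/71, M2=59/71, M3=0
seg 0: a=-1, c=M0/2=0, d=(M1−M0)/(6·2)=8/213, b=Δ0−h0·(2M0+M1)/6=-277/426
seg 1: a=-2, c=M1/2=16/71, d=(M2−M1)/(6·3)=3/142, b=Δ1−h1·(2M1+M2)/6=-85/426
seg 2: a=0, c=M2/2=59/142, d=(M3−M2)/(6·1)=-59/426, b=Δ2−h2·(2M2+M3)/6=367/213
t_q=17/4 → seg 1, τ=9/4; S=-2+-85/426·τ+16/71·τ²+3/142·τ³=-9701/9088

  seg 0: a=-1 b=-277/426 c=0 d=8/213
  seg 1: a=-2 b=-85/426 c=16/71 d=3/142
  seg 2: a=0 b=367/213 c=59/142 d=-59/426
S(17/4) = -9701/9088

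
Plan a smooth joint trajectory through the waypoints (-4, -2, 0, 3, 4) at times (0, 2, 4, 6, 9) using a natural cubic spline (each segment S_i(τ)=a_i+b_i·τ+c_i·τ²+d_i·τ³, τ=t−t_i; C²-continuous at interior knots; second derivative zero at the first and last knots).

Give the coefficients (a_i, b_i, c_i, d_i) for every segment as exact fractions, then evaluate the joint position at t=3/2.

Δ: Δ0=1, Δ1=1, Δ2=3/2, Δ3=1/3
row 1: diag=8, rhs=0; c'=1/4, d'=0
row 2: denom=8−2·1/4=15/2; d'=(3−2·0)/(15/2)=2/5
row 3: denom=10−2·4/15=142/15; d'=(-7−2·2/5)/(142/15)=-117/142
back: M3=-117/142
back: M2=2/5−4/15·-117/142=44/71
back: M1=0−1/4·44/71=-11/71
M: M0=0, M1=-11/71, M2=44/71, M3=-117/142, M4=0
seg 0: a=-4, c=M0/2=0, d=(M1−M0)/(6·2)=-11/852, b=Δ0−h0·(2M0+M1)/6=224/213
seg 1: a=-2, c=M1/2=-11/142, d=(M2−M1)/(6·2)=55/852, b=Δ1−h1·(2M1+M2)/6=191/213
seg 2: a=0, c=M2/2=22/71, d=(M3−M2)/(6·2)=-205/1704, b=Δ2−h2·(2M2+M3)/6=290/213
seg 3: a=3, c=M3/2=-117/284, d=(M4−M3)/(6·3)=13/284, b=Δ3−h3·(2M3+M4)/6=493/426
t_q=3/2 → seg 0, τ=3/2; S=-4+224/213·τ+0·τ²+-11/852·τ³=-5603/2272

  seg 0: a=-4 b=224/213 c=0 d=-11/852
  seg 1: a=-2 b=191/213 c=-11/142 d=55/852
  seg 2: a=0 b=290/213 c=22/71 d=-205/1704
  seg 3: a=3 b=493/426 c=-117/284 d=13/284
S(3/2) = -5603/2272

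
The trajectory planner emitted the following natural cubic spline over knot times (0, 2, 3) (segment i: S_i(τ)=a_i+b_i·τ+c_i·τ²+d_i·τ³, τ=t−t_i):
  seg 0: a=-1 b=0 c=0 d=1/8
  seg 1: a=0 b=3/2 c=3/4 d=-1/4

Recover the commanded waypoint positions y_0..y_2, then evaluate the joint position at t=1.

y_0=-1 y_1=0 y_2=2
S(1) = -7/8

y_0 = S_0(0) = a_0 = -1
y_1 = S_1(0) = a_1 = 0
y_2 = S_1(1) = 2
t_q=1 is in segment 0 (τ=1); S_0(τ)=-7/8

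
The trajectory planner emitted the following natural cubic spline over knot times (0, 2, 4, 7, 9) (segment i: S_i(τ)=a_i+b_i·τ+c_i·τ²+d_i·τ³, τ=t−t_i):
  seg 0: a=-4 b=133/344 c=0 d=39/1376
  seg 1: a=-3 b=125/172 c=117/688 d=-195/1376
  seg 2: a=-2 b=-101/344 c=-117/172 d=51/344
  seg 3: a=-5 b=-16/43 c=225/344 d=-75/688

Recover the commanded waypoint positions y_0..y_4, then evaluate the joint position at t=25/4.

y_0 = S_0(0) = a_0 = -4
y_1 = S_1(0) = a_1 = -3
y_2 = S_2(0) = a_2 = -2
y_3 = S_3(0) = a_3 = -5
y_4 = S_3(2) = -4
t_q=25/4 is in segment 2 (τ=9/4); S_2(τ)=-97213/22016

y_0=-4 y_1=-3 y_2=-2 y_3=-5 y_4=-4
S(25/4) = -97213/22016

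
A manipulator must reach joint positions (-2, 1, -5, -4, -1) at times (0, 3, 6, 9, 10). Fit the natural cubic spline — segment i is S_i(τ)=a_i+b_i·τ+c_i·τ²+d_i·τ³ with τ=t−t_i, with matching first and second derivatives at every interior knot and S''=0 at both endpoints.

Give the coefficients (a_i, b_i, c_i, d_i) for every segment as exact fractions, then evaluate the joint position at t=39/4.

Δ: Δ0=1, Δ1=-2, Δ2=1/3, Δ3=3
row 1: diag=12, rhs=-18; c'=1/4, d'=-3/2
row 2: denom=12−3·1/4=45/4; d'=(14−3·-3/2)/(45/4)=74/45
row 3: denom=8−3·4/15=36/5; d'=(16−3·74/45)/(36/5)=83/54
back: M3=83/54
back: M2=74/45−4/15·83/54=100/81
back: M1=-3/2−1/4·100/81=-293/162
M: M0=0, M1=-293/162, M2=100/81, M3=83/54, M4=0
seg 0: a=-2, c=M0/2=0, d=(M1−M0)/(6·3)=-293/2916, b=Δ0−h0·(2M0+M1)/6=617/324
seg 1: a=1, c=M1/2=-293/324, d=(M2−M1)/(6·3)=493/2916, b=Δ1−h1·(2M1+M2)/6=-131/162
seg 2: a=-5, c=M2/2=50/81, d=(M3−M2)/(6·3)=49/2916, b=Δ2−h2·(2M2+M3)/6=-541/324
seg 3: a=-4, c=M3/2=83/108, d=(M4−M3)/(6·1)=-83/324, b=Δ3−h3·(2M3+M4)/6=403/162
t_q=39/4 → seg 3, τ=3/4; S=-4+403/162·τ+83/108·τ²+-83/324·τ³=-12511/6912

  seg 0: a=-2 b=617/324 c=0 d=-293/2916
  seg 1: a=1 b=-131/162 c=-293/324 d=493/2916
  seg 2: a=-5 b=-541/324 c=50/81 d=49/2916
  seg 3: a=-4 b=403/162 c=83/108 d=-83/324
S(39/4) = -12511/6912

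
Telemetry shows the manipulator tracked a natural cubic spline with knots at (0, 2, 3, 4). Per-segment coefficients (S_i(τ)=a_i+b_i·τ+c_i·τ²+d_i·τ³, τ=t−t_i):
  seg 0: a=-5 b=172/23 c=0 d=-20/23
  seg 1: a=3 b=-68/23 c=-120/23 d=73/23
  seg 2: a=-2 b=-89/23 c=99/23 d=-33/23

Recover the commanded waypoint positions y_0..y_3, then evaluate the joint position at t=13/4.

y_0=-5 y_1=3 y_2=-2 y_3=-3
S(13/4) = -4005/1472

y_0 = S_0(0) = a_0 = -5
y_1 = S_1(0) = a_1 = 3
y_2 = S_2(0) = a_2 = -2
y_3 = S_2(1) = -3
t_q=13/4 is in segment 2 (τ=1/4); S_2(τ)=-4005/1472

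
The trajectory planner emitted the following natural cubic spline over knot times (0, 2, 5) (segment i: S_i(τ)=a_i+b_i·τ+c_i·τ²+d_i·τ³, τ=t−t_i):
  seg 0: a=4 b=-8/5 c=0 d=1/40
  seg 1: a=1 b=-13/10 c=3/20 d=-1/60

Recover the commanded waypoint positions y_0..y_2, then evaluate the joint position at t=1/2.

y_0=4 y_1=1 y_2=-2
S(1/2) = 205/64

y_0 = S_0(0) = a_0 = 4
y_1 = S_1(0) = a_1 = 1
y_2 = S_1(3) = -2
t_q=1/2 is in segment 0 (τ=1/2); S_0(τ)=205/64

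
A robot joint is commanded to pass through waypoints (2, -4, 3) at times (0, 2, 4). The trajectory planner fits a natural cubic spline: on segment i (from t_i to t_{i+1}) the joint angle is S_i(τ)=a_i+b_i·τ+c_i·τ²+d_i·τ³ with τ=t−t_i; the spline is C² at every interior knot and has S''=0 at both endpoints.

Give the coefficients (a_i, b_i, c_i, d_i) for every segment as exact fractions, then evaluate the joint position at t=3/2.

Δ: Δ0=-3, Δ1=7/2
row 1: diag=8, rhs=39; c'=1/4, d'=39/8
back: M1=39/8
M: M0=0, M1=39/8, M2=0
seg 0: a=2, c=M0/2=0, d=(M1−M0)/(6·2)=13/32, b=Δ0−h0·(2M0+M1)/6=-37/8
seg 1: a=-4, c=M1/2=39/16, d=(M2−M1)/(6·2)=-13/32, b=Δ1−h1·(2M1+M2)/6=1/4
t_q=3/2 → seg 0, τ=3/2; S=2+-37/8·τ+0·τ²+13/32·τ³=-913/256

  seg 0: a=2 b=-37/8 c=0 d=13/32
  seg 1: a=-4 b=1/4 c=39/16 d=-13/32
S(3/2) = -913/256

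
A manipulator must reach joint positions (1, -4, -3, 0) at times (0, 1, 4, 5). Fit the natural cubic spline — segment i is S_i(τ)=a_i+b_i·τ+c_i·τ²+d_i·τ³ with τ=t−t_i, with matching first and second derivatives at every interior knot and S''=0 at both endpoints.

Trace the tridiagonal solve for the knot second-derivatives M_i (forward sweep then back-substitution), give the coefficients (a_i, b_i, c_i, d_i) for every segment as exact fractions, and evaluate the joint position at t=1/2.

  seg 0: a=1 b=-929/165 c=0 d=104/165
  seg 1: a=-4 b=-617/165 c=104/55 d=-8/45
  seg 2: a=-3 b=463/165 c=16/55 d=-16/165
S(1/2) = -191/110

Δ: Δ0=-5, Δ1=1/3, Δ2=3
row 1: diag=8, rhs=32; c'=3/8, d'=4
row 2: denom=8−3·3/8=55/8; d'=(16−3·4)/(55/8)=32/55
back: M2=32/55
back: M1=4−3/8·32/55=208/55
M: M0=0, M1=208/55, M2=32/55, M3=0
seg 0: a=1, c=M0/2=0, d=(M1−M0)/(6·1)=104/165, b=Δ0−h0·(2M0+M1)/6=-929/165
seg 1: a=-4, c=M1/2=104/55, d=(M2−M1)/(6·3)=-8/45, b=Δ1−h1·(2M1+M2)/6=-617/165
seg 2: a=-3, c=M2/2=16/55, d=(M3−M2)/(6·1)=-16/165, b=Δ2−h2·(2M2+M3)/6=463/165
t_q=1/2 → seg 0, τ=1/2; S=1+-929/165·τ+0·τ²+104/165·τ³=-191/110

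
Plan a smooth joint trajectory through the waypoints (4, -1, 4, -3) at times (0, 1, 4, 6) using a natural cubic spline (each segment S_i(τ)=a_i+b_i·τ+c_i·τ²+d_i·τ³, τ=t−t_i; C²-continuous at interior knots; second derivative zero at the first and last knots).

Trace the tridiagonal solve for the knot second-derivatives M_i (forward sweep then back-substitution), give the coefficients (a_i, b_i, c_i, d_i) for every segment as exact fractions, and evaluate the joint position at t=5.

  seg 0: a=4 b=-2623/426 c=0 d=493/426
  seg 1: a=-1 b=-572/213 c=493/142 d=-287/426
  seg 2: a=4 b=-19/426 c=-184/71 d=92/213
S(5) = 255/142

Δ: Δ0=-5, Δ1=5/3, Δ2=-7/2
row 1: diag=8, rhs=40; c'=3/8, d'=5
row 2: denom=10−3·3/8=71/8; d'=(-31−3·5)/(71/8)=-368/71
back: M2=-368/71
back: M1=5−3/8·-368/71=493/71
M: M0=0, M1=493/71, M2=-368/71, M3=0
seg 0: a=4, c=M0/2=0, d=(M1−M0)/(6·1)=493/426, b=Δ0−h0·(2M0+M1)/6=-2623/426
seg 1: a=-1, c=M1/2=493/142, d=(M2−M1)/(6·3)=-287/426, b=Δ1−h1·(2M1+M2)/6=-572/213
seg 2: a=4, c=M2/2=-184/71, d=(M3−M2)/(6·2)=92/213, b=Δ2−h2·(2M2+M3)/6=-19/426
t_q=5 → seg 2, τ=1; S=4+-19/426·τ+-184/71·τ²+92/213·τ³=255/142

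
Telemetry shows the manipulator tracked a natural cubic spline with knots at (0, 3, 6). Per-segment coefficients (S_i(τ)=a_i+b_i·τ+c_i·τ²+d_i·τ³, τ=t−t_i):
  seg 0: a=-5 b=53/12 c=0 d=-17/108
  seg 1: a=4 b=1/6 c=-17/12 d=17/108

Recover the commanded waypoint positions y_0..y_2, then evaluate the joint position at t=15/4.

y_0 = S_0(0) = a_0 = -5
y_1 = S_1(0) = a_1 = 4
y_2 = S_1(3) = -4
t_q=15/4 is in segment 1 (τ=3/4); S_1(τ)=869/256

y_0=-5 y_1=4 y_2=-4
S(15/4) = 869/256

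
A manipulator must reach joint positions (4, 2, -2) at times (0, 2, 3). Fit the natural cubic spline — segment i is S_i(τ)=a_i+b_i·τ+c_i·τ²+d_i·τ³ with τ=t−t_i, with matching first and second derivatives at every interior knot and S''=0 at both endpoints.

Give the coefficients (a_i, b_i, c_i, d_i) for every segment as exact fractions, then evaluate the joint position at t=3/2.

  seg 0: a=4 b=0 c=0 d=-1/4
  seg 1: a=2 b=-3 c=-3/2 d=1/2
S(3/2) = 101/32

Δ: Δ0=-1, Δ1=-4
row 1: diag=6, rhs=-18; c'=1/6, d'=-3
back: M1=-3
M: M0=0, M1=-3, M2=0
seg 0: a=4, c=M0/2=0, d=(M1−M0)/(6·2)=-1/4, b=Δ0−h0·(2M0+M1)/6=0
seg 1: a=2, c=M1/2=-3/2, d=(M2−M1)/(6·1)=1/2, b=Δ1−h1·(2M1+M2)/6=-3
t_q=3/2 → seg 0, τ=3/2; S=4+0·τ+0·τ²+-1/4·τ³=101/32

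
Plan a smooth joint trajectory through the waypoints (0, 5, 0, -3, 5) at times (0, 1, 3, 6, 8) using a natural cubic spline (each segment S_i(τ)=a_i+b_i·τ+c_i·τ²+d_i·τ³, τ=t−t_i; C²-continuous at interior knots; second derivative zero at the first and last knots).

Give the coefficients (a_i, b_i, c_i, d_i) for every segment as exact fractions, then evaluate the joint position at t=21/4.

Δ: Δ0=5, Δ1=-5/2, Δ2=-1, Δ3=4
row 1: diag=6, rhs=-45; c'=1/3, d'=-15/2
row 2: denom=10−2·1/3=28/3; d'=(9−2·-15/2)/(28/3)=18/7
row 3: denom=10−3·9/28=253/28; d'=(30−3·18/7)/(253/28)=624/253
back: M3=624/253
back: M2=18/7−9/28·624/253=450/253
back: M1=-15/2−1/3·450/253=-4095/506
M: M0=0, M1=-4095/506, M2=450/253, M3=624/253, M4=0
seg 0: a=0, c=M0/2=0, d=(M1−M0)/(6·1)=-1365/1012, b=Δ0−h0·(2M0+M1)/6=6425/1012
seg 1: a=5, c=M1/2=-4095/1012, d=(M2−M1)/(6·2)=1665/2024, b=Δ1−h1·(2M1+M2)/6=1165/506
seg 2: a=0, c=M2/2=225/253, d=(M3−M2)/(6·3)=29/759, b=Δ2−h2·(2M2+M3)/6=-1015/253
seg 3: a=-3, c=M3/2=312/253, d=(M4−M3)/(6·2)=-52/253, b=Δ3−h3·(2M3+M4)/6=596/253
t_q=21/4 → seg 2, τ=9/4; S=0+-1015/253·τ+225/253·τ²+29/759·τ³=-66213/16192

  seg 0: a=0 b=6425/1012 c=0 d=-1365/1012
  seg 1: a=5 b=1165/506 c=-4095/1012 d=1665/2024
  seg 2: a=0 b=-1015/253 c=225/253 d=29/759
  seg 3: a=-3 b=596/253 c=312/253 d=-52/253
S(21/4) = -66213/16192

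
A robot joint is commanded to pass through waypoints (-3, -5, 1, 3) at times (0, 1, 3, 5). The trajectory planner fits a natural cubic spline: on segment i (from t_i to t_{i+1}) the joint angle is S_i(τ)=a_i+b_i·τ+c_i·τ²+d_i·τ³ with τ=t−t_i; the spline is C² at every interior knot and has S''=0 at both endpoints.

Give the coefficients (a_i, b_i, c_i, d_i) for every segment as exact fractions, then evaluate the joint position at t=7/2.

Δ: Δ0=-2, Δ1=3, Δ2=1
row 1: diag=6, rhs=30; c'=1/3, d'=5
row 2: denom=8−2·1/3=22/3; d'=(-12−2·5)/(22/3)=-3
back: M2=-3
back: M1=5−1/3·-3=6
M: M0=0, M1=6, M2=-3, M3=0
seg 0: a=-3, c=M0/2=0, d=(M1−M0)/(6·1)=1, b=Δ0−h0·(2M0+M1)/6=-3
seg 1: a=-5, c=M1/2=3, d=(M2−M1)/(6·2)=-3/4, b=Δ1−h1·(2M1+M2)/6=0
seg 2: a=1, c=M2/2=-3/2, d=(M3−M2)/(6·2)=1/4, b=Δ2−h2·(2M2+M3)/6=3
t_q=7/2 → seg 2, τ=1/2; S=1+3·τ+-3/2·τ²+1/4·τ³=69/32

  seg 0: a=-3 b=-3 c=0 d=1
  seg 1: a=-5 b=0 c=3 d=-3/4
  seg 2: a=1 b=3 c=-3/2 d=1/4
S(7/2) = 69/32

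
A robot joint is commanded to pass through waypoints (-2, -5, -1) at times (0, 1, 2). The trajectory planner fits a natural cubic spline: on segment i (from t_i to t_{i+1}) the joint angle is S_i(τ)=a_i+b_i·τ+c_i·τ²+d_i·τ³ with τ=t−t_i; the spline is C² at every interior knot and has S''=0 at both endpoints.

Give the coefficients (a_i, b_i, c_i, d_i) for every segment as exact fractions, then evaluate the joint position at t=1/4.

  seg 0: a=-2 b=-19/4 c=0 d=7/4
  seg 1: a=-5 b=1/2 c=21/4 d=-7/4
S(1/4) = -809/256

Δ: Δ0=-3, Δ1=4
row 1: diag=4, rhs=42; c'=1/4, d'=21/2
back: M1=21/2
M: M0=0, M1=21/2, M2=0
seg 0: a=-2, c=M0/2=0, d=(M1−M0)/(6·1)=7/4, b=Δ0−h0·(2M0+M1)/6=-19/4
seg 1: a=-5, c=M1/2=21/4, d=(M2−M1)/(6·1)=-7/4, b=Δ1−h1·(2M1+M2)/6=1/2
t_q=1/4 → seg 0, τ=1/4; S=-2+-19/4·τ+0·τ²+7/4·τ³=-809/256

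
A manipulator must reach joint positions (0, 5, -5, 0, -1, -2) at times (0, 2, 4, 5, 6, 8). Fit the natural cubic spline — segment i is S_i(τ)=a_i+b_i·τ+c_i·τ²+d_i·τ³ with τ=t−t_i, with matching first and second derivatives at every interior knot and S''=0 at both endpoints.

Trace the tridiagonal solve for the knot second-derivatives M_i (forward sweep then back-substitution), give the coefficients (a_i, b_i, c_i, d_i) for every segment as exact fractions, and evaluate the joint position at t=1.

Δ: Δ0=5/2, Δ1=-5, Δ2=5, Δ3=-1, Δ4=-1/2
row 1: diag=8, rhs=-45; c'=1/4, d'=-45/8
row 2: denom=6−2·1/4=11/2; d'=(60−2·-45/8)/(11/2)=285/22
row 3: denom=4−1·2/11=42/11; d'=(-36−1·285/22)/(42/11)=-359/28
row 4: denom=6−1·11/42=241/42; d'=(3−1·-359/28)/(241/42)=1329/482
back: M4=1329/482
back: M3=-359/28−11/42·1329/482=-3264/241
back: M2=285/22−2/11·-3264/241=7431/482
back: M1=-45/8−1/4·7431/482=-4569/482
M: M0=0, M1=-4569/482, M2=7431/482, M3=-3264/241, M4=1329/482, M5=0
seg 0: a=0, c=M0/2=0, d=(M1−M0)/(6·2)=-1523/1928, b=Δ0−h0·(2M0+M1)/6=1364/241
seg 1: a=5, c=M1/2=-4569/964, d=(M2−M1)/(6·2)=500/241, b=Δ1−h1·(2M1+M2)/6=-1841/482
seg 2: a=-5, c=M2/2=7431/964, d=(M3−M2)/(6·1)=-4653/964, b=Δ2−h2·(2M2+M3)/6=1021/482
seg 3: a=0, c=M3/2=-1632/241, d=(M4−M3)/(6·1)=2619/964, b=Δ3−h3·(2M3+M4)/6=2945/964
seg 4: a=-1, c=M4/2=1329/964, d=(M5−M4)/(6·2)=-443/1928, b=Δ4−h4·(2M4+M5)/6=-1127/482
t_q=1 → seg 0, τ=1; S=0+1364/241·τ+0·τ²+-1523/1928·τ³=9389/1928

  seg 0: a=0 b=1364/241 c=0 d=-1523/1928
  seg 1: a=5 b=-1841/482 c=-4569/964 d=500/241
  seg 2: a=-5 b=1021/482 c=7431/964 d=-4653/964
  seg 3: a=0 b=2945/964 c=-1632/241 d=2619/964
  seg 4: a=-1 b=-1127/482 c=1329/964 d=-443/1928
S(1) = 9389/1928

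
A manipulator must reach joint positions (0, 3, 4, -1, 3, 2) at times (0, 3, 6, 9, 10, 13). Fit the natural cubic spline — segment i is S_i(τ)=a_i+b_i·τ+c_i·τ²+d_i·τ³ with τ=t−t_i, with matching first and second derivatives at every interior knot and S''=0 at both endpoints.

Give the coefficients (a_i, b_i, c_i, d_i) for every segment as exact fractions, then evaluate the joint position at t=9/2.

Δ: Δ0=1, Δ1=1/3, Δ2=-5/3, Δ3=4, Δ4=-1/3
row 1: diag=12, rhs=-4; c'=1/4, d'=-1/3
row 2: denom=12−3·1/4=45/4; d'=(-12−3·-1/3)/(45/4)=-44/45
row 3: denom=8−3·4/15=36/5; d'=(34−3·-44/45)/(36/5)=277/54
row 4: denom=8−1·5/36=283/36; d'=(-26−1·277/54)/(283/36)=-3362/849
back: M4=-3362/849
back: M3=277/54−5/36·-3362/849=4822/849
back: M2=-44/45−4/15·4822/849=-2116/849
back: M1=-1/3−1/4·-2116/849=82/283
M: M0=0, M1=82/283, M2=-2116/849, M3=4822/849, M4=-3362/849, M5=0
seg 0: a=0, c=M0/2=0, d=(M1−M0)/(6·3)=41/2547, b=Δ0−h0·(2M0+M1)/6=242/283
seg 1: a=3, c=M1/2=41/283, d=(M2−M1)/(6·3)=-1181/7641, b=Δ1−h1·(2M1+M2)/6=365/283
seg 2: a=4, c=M2/2=-1058/849, d=(M3−M2)/(6·3)=3469/7641, b=Δ2−h2·(2M2+M3)/6=-570/283
seg 3: a=-1, c=M3/2=2411/849, d=(M4−M3)/(6·1)=-1364/849, b=Δ3−h3·(2M3+M4)/6=783/283
seg 4: a=3, c=M4/2=-1681/849, d=(M5−M4)/(6·3)=1681/7641, b=Δ4−h4·(2M4+M5)/6=3079/849
t_q=9/2 → seg 1, τ=3/2; S=3+365/283·τ+41/283·τ²+-1181/7641·τ³=10729/2264

  seg 0: a=0 b=242/283 c=0 d=41/2547
  seg 1: a=3 b=365/283 c=41/283 d=-1181/7641
  seg 2: a=4 b=-570/283 c=-1058/849 d=3469/7641
  seg 3: a=-1 b=783/283 c=2411/849 d=-1364/849
  seg 4: a=3 b=3079/849 c=-1681/849 d=1681/7641
S(9/2) = 10729/2264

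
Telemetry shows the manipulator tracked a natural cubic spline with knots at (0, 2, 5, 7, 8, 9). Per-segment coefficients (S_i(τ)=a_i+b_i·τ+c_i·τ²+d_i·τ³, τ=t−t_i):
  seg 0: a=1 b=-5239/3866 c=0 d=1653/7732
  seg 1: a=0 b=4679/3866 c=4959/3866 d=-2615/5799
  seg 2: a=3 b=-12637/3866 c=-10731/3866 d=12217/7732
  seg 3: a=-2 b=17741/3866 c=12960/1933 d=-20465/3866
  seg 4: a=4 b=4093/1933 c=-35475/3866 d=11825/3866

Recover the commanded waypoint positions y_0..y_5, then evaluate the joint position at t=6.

y_0 = S_0(0) = a_0 = 1
y_1 = S_1(0) = a_1 = 0
y_2 = S_2(0) = a_2 = 3
y_3 = S_3(0) = a_3 = -2
y_4 = S_4(0) = a_4 = 4
y_5 = S_4(1) = 0
t_q=6 is in segment 2 (τ=1); S_2(τ)=-11323/7732

y_0=1 y_1=0 y_2=3 y_3=-2 y_4=4 y_5=0
S(6) = -11323/7732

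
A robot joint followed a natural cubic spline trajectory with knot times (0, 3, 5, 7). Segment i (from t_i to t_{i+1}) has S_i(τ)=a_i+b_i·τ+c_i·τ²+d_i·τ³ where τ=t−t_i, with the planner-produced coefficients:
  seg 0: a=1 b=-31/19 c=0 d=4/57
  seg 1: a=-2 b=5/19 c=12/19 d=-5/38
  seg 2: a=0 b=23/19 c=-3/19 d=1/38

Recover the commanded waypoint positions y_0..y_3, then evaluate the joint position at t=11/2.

y_0 = S_0(0) = a_0 = 1
y_1 = S_1(0) = a_1 = -2
y_2 = S_2(0) = a_2 = 0
y_3 = S_2(2) = 2
t_q=11/2 is in segment 2 (τ=1/2); S_2(τ)=173/304

y_0=1 y_1=-2 y_2=0 y_3=2
S(11/2) = 173/304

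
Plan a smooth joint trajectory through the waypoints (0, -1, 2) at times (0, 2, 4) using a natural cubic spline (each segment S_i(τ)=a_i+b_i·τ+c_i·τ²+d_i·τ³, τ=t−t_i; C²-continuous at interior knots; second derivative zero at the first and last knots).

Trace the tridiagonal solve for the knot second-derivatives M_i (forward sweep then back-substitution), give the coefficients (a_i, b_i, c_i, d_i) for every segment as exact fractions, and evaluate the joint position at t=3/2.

  seg 0: a=0 b=-1 c=0 d=1/8
  seg 1: a=-1 b=1/2 c=3/4 d=-1/8
S(3/2) = -69/64

Δ: Δ0=-1/2, Δ1=3/2
row 1: diag=8, rhs=12; c'=1/4, d'=3/2
back: M1=3/2
M: M0=0, M1=3/2, M2=0
seg 0: a=0, c=M0/2=0, d=(M1−M0)/(6·2)=1/8, b=Δ0−h0·(2M0+M1)/6=-1
seg 1: a=-1, c=M1/2=3/4, d=(M2−M1)/(6·2)=-1/8, b=Δ1−h1·(2M1+M2)/6=1/2
t_q=3/2 → seg 0, τ=3/2; S=0+-1·τ+0·τ²+1/8·τ³=-69/64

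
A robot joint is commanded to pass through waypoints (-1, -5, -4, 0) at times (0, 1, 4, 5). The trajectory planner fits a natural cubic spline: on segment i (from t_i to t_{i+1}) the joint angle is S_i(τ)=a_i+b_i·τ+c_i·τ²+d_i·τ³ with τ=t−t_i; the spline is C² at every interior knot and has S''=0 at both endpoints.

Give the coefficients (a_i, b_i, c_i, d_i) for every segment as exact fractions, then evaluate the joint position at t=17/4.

Δ: Δ0=-4, Δ1=1/3, Δ2=4
row 1: diag=8, rhs=26; c'=3/8, d'=13/4
row 2: denom=8−3·3/8=55/8; d'=(22−3·13/4)/(55/8)=98/55
back: M2=98/55
back: M1=13/4−3/8·98/55=142/55
M: M0=0, M1=142/55, M2=98/55, M3=0
seg 0: a=-1, c=M0/2=0, d=(M1−M0)/(6·1)=71/165, b=Δ0−h0·(2M0+M1)/6=-731/165
seg 1: a=-5, c=M1/2=71/55, d=(M2−M1)/(6·3)=-2/45, b=Δ1−h1·(2M1+M2)/6=-518/165
seg 2: a=-4, c=M2/2=49/55, d=(M3−M2)/(6·1)=-49/165, b=Δ2−h2·(2M2+M3)/6=562/165
t_q=17/4 → seg 2, τ=1/4; S=-4+562/165·τ+49/55·τ²+-49/165·τ³=-10903/3520

  seg 0: a=-1 b=-731/165 c=0 d=71/165
  seg 1: a=-5 b=-518/165 c=71/55 d=-2/45
  seg 2: a=-4 b=562/165 c=49/55 d=-49/165
S(17/4) = -10903/3520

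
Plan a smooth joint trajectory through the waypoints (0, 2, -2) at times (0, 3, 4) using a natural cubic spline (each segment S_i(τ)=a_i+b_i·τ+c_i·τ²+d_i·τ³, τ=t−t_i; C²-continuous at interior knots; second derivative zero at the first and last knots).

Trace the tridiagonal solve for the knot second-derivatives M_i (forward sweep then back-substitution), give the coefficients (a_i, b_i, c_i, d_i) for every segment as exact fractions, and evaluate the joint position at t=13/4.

  seg 0: a=0 b=29/12 c=0 d=-7/36
  seg 1: a=2 b=-17/6 c=-7/4 d=7/12
S(13/4) = 305/256

Δ: Δ0=2/3, Δ1=-4
row 1: diag=8, rhs=-28; c'=1/8, d'=-7/2
back: M1=-7/2
M: M0=0, M1=-7/2, M2=0
seg 0: a=0, c=M0/2=0, d=(M1−M0)/(6·3)=-7/36, b=Δ0−h0·(2M0+M1)/6=29/12
seg 1: a=2, c=M1/2=-7/4, d=(M2−M1)/(6·1)=7/12, b=Δ1−h1·(2M1+M2)/6=-17/6
t_q=13/4 → seg 1, τ=1/4; S=2+-17/6·τ+-7/4·τ²+7/12·τ³=305/256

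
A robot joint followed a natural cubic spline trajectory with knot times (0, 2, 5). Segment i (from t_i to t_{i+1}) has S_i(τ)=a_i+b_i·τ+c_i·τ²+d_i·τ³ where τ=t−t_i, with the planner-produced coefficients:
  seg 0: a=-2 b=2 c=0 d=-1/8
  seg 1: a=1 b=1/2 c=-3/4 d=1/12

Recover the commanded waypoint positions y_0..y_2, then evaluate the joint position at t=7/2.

y_0=-2 y_1=1 y_2=-2
S(7/2) = 11/32

y_0 = S_0(0) = a_0 = -2
y_1 = S_1(0) = a_1 = 1
y_2 = S_1(3) = -2
t_q=7/2 is in segment 1 (τ=3/2); S_1(τ)=11/32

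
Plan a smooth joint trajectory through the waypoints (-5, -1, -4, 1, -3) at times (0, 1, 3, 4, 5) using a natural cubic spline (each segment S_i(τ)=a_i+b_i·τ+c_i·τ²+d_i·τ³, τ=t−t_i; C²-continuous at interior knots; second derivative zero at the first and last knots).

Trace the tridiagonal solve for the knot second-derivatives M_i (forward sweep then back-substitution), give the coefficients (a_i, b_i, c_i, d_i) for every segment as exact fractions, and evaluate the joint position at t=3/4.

  seg 0: a=-5 b=1369/244 c=0 d=-393/244
  seg 1: a=-1 b=95/122 c=-1179/244 d=901/488
  seg 2: a=-4 b=220/61 c=381/61 d=-296/61
  seg 3: a=1 b=94/61 c=-507/61 d=169/61
S(3/4) = -22979/15616

Δ: Δ0=4, Δ1=-3/2, Δ2=5, Δ3=-4
row 1: diag=6, rhs=-33; c'=1/3, d'=-11/2
row 2: denom=6−2·1/3=16/3; d'=(39−2·-11/2)/(16/3)=75/8
row 3: denom=4−1·3/16=61/16; d'=(-54−1·75/8)/(61/16)=-1014/61
back: M3=-1014/61
back: M2=75/8−3/16·-1014/61=762/61
back: M1=-11/2−1/3·762/61=-1179/122
M: M0=0, M1=-1179/122, M2=762/61, M3=-1014/61, M4=0
seg 0: a=-5, c=M0/2=0, d=(M1−M0)/(6·1)=-393/244, b=Δ0−h0·(2M0+M1)/6=1369/244
seg 1: a=-1, c=M1/2=-1179/244, d=(M2−M1)/(6·2)=901/488, b=Δ1−h1·(2M1+M2)/6=95/122
seg 2: a=-4, c=M2/2=381/61, d=(M3−M2)/(6·1)=-296/61, b=Δ2−h2·(2M2+M3)/6=220/61
seg 3: a=1, c=M3/2=-507/61, d=(M4−M3)/(6·1)=169/61, b=Δ3−h3·(2M3+M4)/6=94/61
t_q=3/4 → seg 0, τ=3/4; S=-5+1369/244·τ+0·τ²+-393/244·τ³=-22979/15616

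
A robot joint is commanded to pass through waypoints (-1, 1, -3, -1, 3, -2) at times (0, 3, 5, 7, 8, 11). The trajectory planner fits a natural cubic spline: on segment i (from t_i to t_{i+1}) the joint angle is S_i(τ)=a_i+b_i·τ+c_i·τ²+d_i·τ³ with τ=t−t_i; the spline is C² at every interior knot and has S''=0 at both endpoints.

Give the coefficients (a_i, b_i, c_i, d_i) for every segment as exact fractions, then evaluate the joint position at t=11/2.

Δ: Δ0=2/3, Δ1=-2, Δ2=1, Δ3=4, Δ4=-5/3
row 1: diag=10, rhs=-16; c'=1/5, d'=-8/5
row 2: denom=8−2·1/5=38/5; d'=(18−2·-8/5)/(38/5)=53/19
row 3: denom=6−2·5/19=104/19; d'=(18−2·53/19)/(104/19)=59/26
row 4: denom=8−1·19/104=813/104; d'=(-34−1·59/26)/(813/104)=-3772/813
back: M4=-3772/813
back: M3=59/26−19/104·-3772/813=2534/813
back: M2=53/19−5/19·2534/813=1601/813
back: M1=-8/5−1/5·1601/813=-1621/813
M: M0=0, M1=-1621/813, M2=1601/813, M3=2534/813, M4=-3772/813, M5=0
seg 0: a=-1, c=M0/2=0, d=(M1−M0)/(6·3)=-1621/14634, b=Δ0−h0·(2M0+M1)/6=2705/1626
seg 1: a=1, c=M1/2=-1621/1626, d=(M2−M1)/(6·2)=179/542, b=Δ1−h1·(2M1+M2)/6=-1079/813
seg 2: a=-3, c=M2/2=1601/1626, d=(M3−M2)/(6·2)=311/3252, b=Δ2−h2·(2M2+M3)/6=-1099/813
seg 3: a=-1, c=M3/2=1267/813, d=(M4−M3)/(6·1)=-1051/813, b=Δ3−h3·(2M3+M4)/6=1012/271
seg 4: a=3, c=M4/2=-1886/813, d=(M5−M4)/(6·3)=1886/7317, b=Δ4−h4·(2M4+M5)/6=2417/813
t_q=11/2 → seg 2, τ=1/2; S=-3+-1099/813·τ+1601/1626·τ²+311/3252·τ³=-29639/8672

  seg 0: a=-1 b=2705/1626 c=0 d=-1621/14634
  seg 1: a=1 b=-1079/813 c=-1621/1626 d=179/542
  seg 2: a=-3 b=-1099/813 c=1601/1626 d=311/3252
  seg 3: a=-1 b=1012/271 c=1267/813 d=-1051/813
  seg 4: a=3 b=2417/813 c=-1886/813 d=1886/7317
S(11/2) = -29639/8672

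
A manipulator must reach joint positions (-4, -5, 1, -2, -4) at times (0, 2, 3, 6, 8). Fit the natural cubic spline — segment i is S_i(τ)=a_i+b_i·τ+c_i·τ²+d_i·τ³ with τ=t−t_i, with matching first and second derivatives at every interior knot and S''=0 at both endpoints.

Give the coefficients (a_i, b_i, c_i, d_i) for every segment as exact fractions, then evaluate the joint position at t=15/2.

Δ: Δ0=-1/2, Δ1=6, Δ2=-1, Δ3=-1
row 1: diag=6, rhs=39; c'=1/6, d'=13/2
row 2: denom=8−1·1/6=47/6; d'=(-42−1·13/2)/(47/6)=-291/47
row 3: denom=10−3·18/47=416/47; d'=(0−3·-291/47)/(416/47)=873/416
back: M3=873/416
back: M2=-291/47−18/47·873/416=-1455/208
back: M1=13/2−1/6·-1455/208=3189/416
M: M0=0, M1=3189/416, M2=-1455/208, M3=873/416, M4=0
seg 0: a=-4, c=M0/2=0, d=(M1−M0)/(6·2)=1063/1664, b=Δ0−h0·(2M0+M1)/6=-1271/416
seg 1: a=-5, c=M1/2=3189/832, d=(M2−M1)/(6·1)=-2033/832, b=Δ1−h1·(2M1+M2)/6=959/208
seg 2: a=1, c=M2/2=-1455/416, d=(M3−M2)/(6·3)=97/192, b=Δ2−h2·(2M2+M3)/6=4115/832
seg 3: a=-2, c=M3/2=873/832, d=(M4−M3)/(6·2)=-291/1664, b=Δ3−h3·(2M3+M4)/6=-499/208
t_q=15/2 → seg 3, τ=3/2; S=-2+-499/208·τ+873/832·τ²+-291/1664·τ³=-50957/13312

  seg 0: a=-4 b=-1271/416 c=0 d=1063/1664
  seg 1: a=-5 b=959/208 c=3189/832 d=-2033/832
  seg 2: a=1 b=4115/832 c=-1455/416 d=97/192
  seg 3: a=-2 b=-499/208 c=873/832 d=-291/1664
S(15/2) = -50957/13312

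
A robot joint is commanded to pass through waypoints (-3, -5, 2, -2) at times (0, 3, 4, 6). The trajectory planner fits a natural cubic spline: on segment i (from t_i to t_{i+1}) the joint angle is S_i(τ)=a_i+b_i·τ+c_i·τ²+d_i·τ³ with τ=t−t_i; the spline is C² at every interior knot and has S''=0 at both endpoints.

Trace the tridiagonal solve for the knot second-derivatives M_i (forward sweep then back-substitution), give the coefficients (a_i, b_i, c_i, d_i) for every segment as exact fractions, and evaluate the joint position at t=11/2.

Δ: Δ0=-2/3, Δ1=7, Δ2=-2
row 1: diag=8, rhs=46; c'=1/8, d'=23/4
row 2: denom=6−1·1/8=47/8; d'=(-54−1·23/4)/(47/8)=-478/47
back: M2=-478/47
back: M1=23/4−1/8·-478/47=330/47
M: M0=0, M1=330/47, M2=-478/47, M3=0
seg 0: a=-3, c=M0/2=0, d=(M1−M0)/(6·3)=55/141, b=Δ0−h0·(2M0+M1)/6=-589/141
seg 1: a=-5, c=M1/2=165/47, d=(M2−M1)/(6·1)=-404/141, b=Δ1−h1·(2M1+M2)/6=896/141
seg 2: a=2, c=M2/2=-239/47, d=(M3−M2)/(6·2)=239/282, b=Δ2−h2·(2M2+M3)/6=674/141
t_q=11/2 → seg 2, τ=3/2; S=2+674/141·τ+-239/47·τ²+239/282·τ³=443/752

  seg 0: a=-3 b=-589/141 c=0 d=55/141
  seg 1: a=-5 b=896/141 c=165/47 d=-404/141
  seg 2: a=2 b=674/141 c=-239/47 d=239/282
S(11/2) = 443/752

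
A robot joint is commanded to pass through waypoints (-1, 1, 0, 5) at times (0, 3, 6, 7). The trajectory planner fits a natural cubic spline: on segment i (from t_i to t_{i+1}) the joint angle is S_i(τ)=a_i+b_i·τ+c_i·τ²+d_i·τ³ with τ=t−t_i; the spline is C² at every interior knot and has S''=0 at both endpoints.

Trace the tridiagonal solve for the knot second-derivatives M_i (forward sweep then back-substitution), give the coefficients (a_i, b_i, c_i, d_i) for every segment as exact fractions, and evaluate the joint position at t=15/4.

Δ: Δ0=2/3, Δ1=-1/3, Δ2=5
row 1: diag=12, rhs=-6; c'=1/4, d'=-1/2
row 2: denom=8−3·1/4=29/4; d'=(32−3·-1/2)/(29/4)=134/29
back: M2=134/29
back: M1=-1/2−1/4·134/29=-48/29
M: M0=0, M1=-48/29, M2=134/29, M3=0
seg 0: a=-1, c=M0/2=0, d=(M1−M0)/(6·3)=-8/87, b=Δ0−h0·(2M0+M1)/6=130/87
seg 1: a=1, c=M1/2=-24/29, d=(M2−M1)/(6·3)=91/261, b=Δ1−h1·(2M1+M2)/6=-86/87
seg 2: a=0, c=M2/2=67/29, d=(M3−M2)/(6·1)=-67/87, b=Δ2−h2·(2M2+M3)/6=301/87
t_q=15/4 → seg 1, τ=3/4; S=1+-86/87·τ+-24/29·τ²+91/261·τ³=-111/1856

  seg 0: a=-1 b=130/87 c=0 d=-8/87
  seg 1: a=1 b=-86/87 c=-24/29 d=91/261
  seg 2: a=0 b=301/87 c=67/29 d=-67/87
S(15/4) = -111/1856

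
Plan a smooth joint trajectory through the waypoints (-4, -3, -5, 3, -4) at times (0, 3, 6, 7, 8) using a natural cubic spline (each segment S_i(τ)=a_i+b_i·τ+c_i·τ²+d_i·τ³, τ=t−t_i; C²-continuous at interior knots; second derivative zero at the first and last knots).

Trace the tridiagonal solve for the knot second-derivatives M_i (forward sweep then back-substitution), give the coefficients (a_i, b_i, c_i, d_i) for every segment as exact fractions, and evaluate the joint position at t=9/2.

  seg 0: a=-4 b=163/84 c=0 d=-5/28
  seg 1: a=-3 b=-121/42 c=-45/28 d=197/252
  seg 2: a=-5 b=103/12 c=38/7 d=-505/84
  seg 3: a=3 b=59/42 c=-353/28 d=353/84
S(9/2) = -1859/224

Δ: Δ0=1/3, Δ1=-2/3, Δ2=8, Δ3=-7
row 1: diag=12, rhs=-6; c'=1/4, d'=-1/2
row 2: denom=8−3·1/4=29/4; d'=(52−3·-1/2)/(29/4)=214/29
row 3: denom=4−1·4/29=112/29; d'=(-90−1·214/29)/(112/29)=-353/14
back: M3=-353/14
back: M2=214/29−4/29·-353/14=76/7
back: M1=-1/2−1/4·76/7=-45/14
M: M0=0, M1=-45/14, M2=76/7, M3=-353/14, M4=0
seg 0: a=-4, c=M0/2=0, d=(M1−M0)/(6·3)=-5/28, b=Δ0−h0·(2M0+M1)/6=163/84
seg 1: a=-3, c=M1/2=-45/28, d=(M2−M1)/(6·3)=197/252, b=Δ1−h1·(2M1+M2)/6=-121/42
seg 2: a=-5, c=M2/2=38/7, d=(M3−M2)/(6·1)=-505/84, b=Δ2−h2·(2M2+M3)/6=103/12
seg 3: a=3, c=M3/2=-353/28, d=(M4−M3)/(6·1)=353/84, b=Δ3−h3·(2M3+M4)/6=59/42
t_q=9/2 → seg 1, τ=3/2; S=-3+-121/42·τ+-45/28·τ²+197/252·τ³=-1859/224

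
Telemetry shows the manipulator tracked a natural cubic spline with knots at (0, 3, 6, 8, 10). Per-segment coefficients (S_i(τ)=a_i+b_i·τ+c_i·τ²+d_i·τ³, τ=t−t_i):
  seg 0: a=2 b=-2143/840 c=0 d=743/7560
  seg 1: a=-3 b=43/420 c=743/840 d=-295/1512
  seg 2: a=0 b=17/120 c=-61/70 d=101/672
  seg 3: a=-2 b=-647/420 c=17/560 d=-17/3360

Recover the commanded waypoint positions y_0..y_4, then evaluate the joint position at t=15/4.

y_0 = S_0(0) = a_0 = 2
y_1 = S_1(0) = a_1 = -3
y_2 = S_2(0) = a_2 = 0
y_3 = S_3(0) = a_3 = -2
y_4 = S_3(2) = -5
t_q=15/4 is in segment 1 (τ=3/4); S_1(τ)=-44943/17920

y_0=2 y_1=-3 y_2=0 y_3=-2 y_4=-5
S(15/4) = -44943/17920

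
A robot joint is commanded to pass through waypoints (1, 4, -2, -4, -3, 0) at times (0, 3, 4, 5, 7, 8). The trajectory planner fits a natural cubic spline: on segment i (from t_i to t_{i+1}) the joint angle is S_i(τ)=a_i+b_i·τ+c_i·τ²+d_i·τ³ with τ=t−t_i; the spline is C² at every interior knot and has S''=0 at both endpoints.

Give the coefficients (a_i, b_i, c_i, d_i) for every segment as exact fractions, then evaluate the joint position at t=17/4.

Δ: Δ0=1, Δ1=-6, Δ2=-2, Δ3=1/2, Δ4=3
row 1: diag=8, rhs=-42; c'=1/8, d'=-21/4
row 2: denom=4−1·1/8=31/8; d'=(24−1·-21/4)/(31/8)=234/31
row 3: denom=6−1·8/31=178/31; d'=(15−1·234/31)/(178/31)=231/178
row 4: denom=6−2·31/89=472/89; d'=(15−2·231/178)/(472/89)=138/59
back: M4=138/59
back: M3=231/178−31/89·138/59=57/118
back: M2=234/31−8/31·57/118=438/59
back: M1=-21/4−1/8·438/59=-729/118
M: M0=0, M1=-729/118, M2=438/59, M3=57/118, M4=138/59, M5=0
seg 0: a=1, c=M0/2=0, d=(M1−M0)/(6·3)=-81/236, b=Δ0−h0·(2M0+M1)/6=965/236
seg 1: a=4, c=M1/2=-729/236, d=(M2−M1)/(6·1)=535/236, b=Δ1−h1·(2M1+M2)/6=-611/118
seg 2: a=-2, c=M2/2=219/59, d=(M3−M2)/(6·1)=-273/236, b=Δ2−h2·(2M2+M3)/6=-1075/236
seg 3: a=-4, c=M3/2=57/236, d=(M4−M3)/(6·2)=73/472, b=Δ3−h3·(2M3+M4)/6=-71/118
seg 4: a=-3, c=M4/2=69/59, d=(M5−M4)/(6·1)=-23/59, b=Δ4−h4·(2M4+M5)/6=131/59
t_q=17/4 → seg 2, τ=1/4; S=-2+-1075/236·τ+219/59·τ²+-273/236·τ³=-44177/15104

  seg 0: a=1 b=965/236 c=0 d=-81/236
  seg 1: a=4 b=-611/118 c=-729/236 d=535/236
  seg 2: a=-2 b=-1075/236 c=219/59 d=-273/236
  seg 3: a=-4 b=-71/118 c=57/236 d=73/472
  seg 4: a=-3 b=131/59 c=69/59 d=-23/59
S(17/4) = -44177/15104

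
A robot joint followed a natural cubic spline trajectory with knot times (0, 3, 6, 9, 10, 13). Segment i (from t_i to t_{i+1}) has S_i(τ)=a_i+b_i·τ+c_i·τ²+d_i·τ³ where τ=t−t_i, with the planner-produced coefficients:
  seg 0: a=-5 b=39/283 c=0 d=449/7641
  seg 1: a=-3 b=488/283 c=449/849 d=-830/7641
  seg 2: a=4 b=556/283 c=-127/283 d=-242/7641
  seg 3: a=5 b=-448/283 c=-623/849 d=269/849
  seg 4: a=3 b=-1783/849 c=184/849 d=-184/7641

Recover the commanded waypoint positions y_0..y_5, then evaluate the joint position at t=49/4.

y_0 = S_0(0) = a_0 = -5
y_1 = S_1(0) = a_1 = -3
y_2 = S_2(0) = a_2 = 4
y_3 = S_3(0) = a_3 = 5
y_4 = S_4(0) = a_4 = 3
y_5 = S_4(3) = -2
t_q=49/4 is in segment 4 (τ=9/4); S_4(τ)=-2043/2264

y_0=-5 y_1=-3 y_2=4 y_3=5 y_4=3 y_5=-2
S(49/4) = -2043/2264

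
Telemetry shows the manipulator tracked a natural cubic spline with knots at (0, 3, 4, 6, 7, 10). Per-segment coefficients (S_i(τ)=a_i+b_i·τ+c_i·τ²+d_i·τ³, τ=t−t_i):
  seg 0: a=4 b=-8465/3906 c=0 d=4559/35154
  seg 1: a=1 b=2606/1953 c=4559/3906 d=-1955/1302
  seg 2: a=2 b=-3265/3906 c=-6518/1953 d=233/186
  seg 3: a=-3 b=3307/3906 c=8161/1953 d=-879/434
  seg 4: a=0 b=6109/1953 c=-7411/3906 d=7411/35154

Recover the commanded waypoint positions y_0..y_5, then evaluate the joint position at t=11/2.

y_0=4 y_1=1 y_2=2 y_3=-3 y_4=0 y_5=-2
S(11/2) = -26407/10416

y_0 = S_0(0) = a_0 = 4
y_1 = S_1(0) = a_1 = 1
y_2 = S_2(0) = a_2 = 2
y_3 = S_3(0) = a_3 = -3
y_4 = S_4(0) = a_4 = 0
y_5 = S_4(3) = -2
t_q=11/2 is in segment 2 (τ=3/2); S_2(τ)=-26407/10416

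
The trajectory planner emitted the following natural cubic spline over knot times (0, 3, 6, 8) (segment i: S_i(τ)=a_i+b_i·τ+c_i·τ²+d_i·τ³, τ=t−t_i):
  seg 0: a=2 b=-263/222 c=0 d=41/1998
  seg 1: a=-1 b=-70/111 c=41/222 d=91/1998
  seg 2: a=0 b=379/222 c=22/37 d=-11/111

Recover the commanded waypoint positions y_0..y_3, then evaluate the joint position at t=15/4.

y_0 = S_0(0) = a_0 = 2
y_1 = S_1(0) = a_1 = -1
y_2 = S_2(0) = a_2 = 0
y_3 = S_2(2) = 5
t_q=15/4 is in segment 1 (τ=3/4); S_1(τ)=-6393/4736

y_0=2 y_1=-1 y_2=0 y_3=5
S(15/4) = -6393/4736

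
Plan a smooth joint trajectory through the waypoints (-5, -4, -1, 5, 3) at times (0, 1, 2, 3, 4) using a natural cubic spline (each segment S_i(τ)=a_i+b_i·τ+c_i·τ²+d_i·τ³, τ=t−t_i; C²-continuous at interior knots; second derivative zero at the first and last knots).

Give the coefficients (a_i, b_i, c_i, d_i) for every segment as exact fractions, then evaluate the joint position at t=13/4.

  seg 0: a=-5 b=23/28 c=0 d=5/28
  seg 1: a=-4 b=19/14 c=15/28 d=31/28
  seg 2: a=-1 b=23/4 c=27/7 d=-101/28
  seg 3: a=5 b=37/14 c=-195/28 d=65/28
S(13/4) = 1347/256

Δ: Δ0=1, Δ1=3, Δ2=6, Δ3=-2
row 1: diag=4, rhs=12; c'=1/4, d'=3
row 2: denom=4−1·1/4=15/4; d'=(18−1·3)/(15/4)=4
row 3: denom=4−1·4/15=56/15; d'=(-48−1·4)/(56/15)=-195/14
back: M3=-195/14
back: M2=4−4/15·-195/14=54/7
back: M1=3−1/4·54/7=15/14
M: M0=0, M1=15/14, M2=54/7, M3=-195/14, M4=0
seg 0: a=-5, c=M0/2=0, d=(M1−M0)/(6·1)=5/28, b=Δ0−h0·(2M0+M1)/6=23/28
seg 1: a=-4, c=M1/2=15/28, d=(M2−M1)/(6·1)=31/28, b=Δ1−h1·(2M1+M2)/6=19/14
seg 2: a=-1, c=M2/2=27/7, d=(M3−M2)/(6·1)=-101/28, b=Δ2−h2·(2M2+M3)/6=23/4
seg 3: a=5, c=M3/2=-195/28, d=(M4−M3)/(6·1)=65/28, b=Δ3−h3·(2M3+M4)/6=37/14
t_q=13/4 → seg 3, τ=1/4; S=5+37/14·τ+-195/28·τ²+65/28·τ³=1347/256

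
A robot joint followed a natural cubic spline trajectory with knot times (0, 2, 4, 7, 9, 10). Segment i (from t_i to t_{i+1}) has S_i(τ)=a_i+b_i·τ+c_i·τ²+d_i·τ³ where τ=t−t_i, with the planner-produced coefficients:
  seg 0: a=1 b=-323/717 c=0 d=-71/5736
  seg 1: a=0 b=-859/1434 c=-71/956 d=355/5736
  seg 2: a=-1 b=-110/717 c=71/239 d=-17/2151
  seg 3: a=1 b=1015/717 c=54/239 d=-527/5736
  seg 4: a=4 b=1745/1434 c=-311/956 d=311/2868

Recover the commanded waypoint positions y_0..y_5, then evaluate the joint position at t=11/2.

y_0 = S_0(0) = a_0 = 1
y_1 = S_1(0) = a_1 = 0
y_2 = S_2(0) = a_2 = -1
y_3 = S_3(0) = a_3 = 1
y_4 = S_4(0) = a_4 = 4
y_5 = S_4(1) = 5
t_q=11/2 is in segment 2 (τ=3/2); S_2(τ)=-1125/1912

y_0=1 y_1=0 y_2=-1 y_3=1 y_4=4 y_5=5
S(11/2) = -1125/1912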